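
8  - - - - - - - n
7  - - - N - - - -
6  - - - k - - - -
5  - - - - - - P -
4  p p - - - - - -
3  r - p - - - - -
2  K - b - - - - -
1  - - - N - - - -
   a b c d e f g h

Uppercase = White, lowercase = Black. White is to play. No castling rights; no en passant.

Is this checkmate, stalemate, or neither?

White to move; white king on a2.
In check: yes, from the black rook on a3.
King squares — a1: attacked by Ra3; b1: attacked by Bc2; b2: attacked by Pc3; a3: attacked by Pb4; b3: attacked by Bc2.
Legal moves for White: none.
In check with no legal moves → checkmate.

checkmate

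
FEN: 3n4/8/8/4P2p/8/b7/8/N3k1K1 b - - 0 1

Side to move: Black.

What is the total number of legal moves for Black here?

15

Black to move; king on e1.
In check: no.
Legal moves: Nf7, Nb7, Ne6, Nc6, Bf8, Be7, Bd6, Bc5+, Bb4, Bb2, Bc1, Ke2, Kd2, Kd1, h4.
Count: 15.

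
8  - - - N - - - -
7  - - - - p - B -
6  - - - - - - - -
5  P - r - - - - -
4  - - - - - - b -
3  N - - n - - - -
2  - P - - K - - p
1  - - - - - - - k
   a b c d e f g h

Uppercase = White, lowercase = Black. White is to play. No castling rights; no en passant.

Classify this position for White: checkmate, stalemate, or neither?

White to move; white king on e2.
In check: yes, from the black bishop on g4.
King squares — d1: attacked by Bg4; e1: attacked by Nd3; f1: available; d2: available; f2: attacked by Nd3; d3: available; e3: available; f3: attacked by Bg4.
Legal moves for White: Ke3, Kxd3, Kd2, Kf1.
White is in check but has 4 legal moves → neither.

neither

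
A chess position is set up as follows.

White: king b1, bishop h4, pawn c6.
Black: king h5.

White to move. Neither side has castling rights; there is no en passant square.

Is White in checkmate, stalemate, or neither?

neither

White to move; white king on b1.
In check: no.
Legal moves for White: Bd8, Be7, Bf6, Bg5, Bg3, Bf2, Be1, Kc2, Kb2, Ka2, Kc1, Ka1, c7.
White has 13 legal moves and is not in check → neither.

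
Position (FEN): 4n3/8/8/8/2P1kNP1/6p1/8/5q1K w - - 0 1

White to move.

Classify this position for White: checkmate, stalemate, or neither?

checkmate

White to move; white king on h1.
In check: yes, from the black queen on f1.
King squares — g1: attacked by Qf1; g2: attacked by Qf1; h2: attacked by Pg3.
Legal moves for White: none.
In check with no legal moves → checkmate.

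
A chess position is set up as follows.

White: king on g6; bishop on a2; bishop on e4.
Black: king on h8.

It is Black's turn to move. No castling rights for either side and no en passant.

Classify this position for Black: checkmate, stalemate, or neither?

stalemate

Black to move; black king on h8.
In check: no.
King squares — g7: attacked by Kg6; h7: attacked by Kg6; g8: attacked by Ba2.
Legal moves for Black: none.
Not in check and no legal moves → stalemate.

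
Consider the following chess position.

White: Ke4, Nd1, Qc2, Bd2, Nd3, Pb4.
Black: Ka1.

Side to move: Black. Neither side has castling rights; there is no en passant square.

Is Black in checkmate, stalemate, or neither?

Black to move; black king on a1.
In check: no.
King squares — b1: attacked by Qc2; a2: attacked by Qc2; b2: attacked by Nd1.
Legal moves for Black: none.
Not in check and no legal moves → stalemate.

stalemate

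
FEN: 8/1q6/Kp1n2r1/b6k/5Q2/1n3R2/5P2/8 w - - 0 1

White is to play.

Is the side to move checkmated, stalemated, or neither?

checkmate

White to move; white king on a6.
In check: yes, from the black queen on b7.
King squares — a5: attacked by Nb3; b5: attacked by Nd6; b6: attacked by Ba5; a7: attacked by Qb7; b7: attacked by Nd6.
Legal moves for White: none.
In check with no legal moves → checkmate.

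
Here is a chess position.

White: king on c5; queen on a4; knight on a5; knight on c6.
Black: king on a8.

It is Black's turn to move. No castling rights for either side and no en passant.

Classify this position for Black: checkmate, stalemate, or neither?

Black to move; black king on a8.
In check: no.
King squares — a7: attacked by Nc6; b7: attacked by Na5; b8: attacked by Nc6.
Legal moves for Black: none.
Not in check and no legal moves → stalemate.

stalemate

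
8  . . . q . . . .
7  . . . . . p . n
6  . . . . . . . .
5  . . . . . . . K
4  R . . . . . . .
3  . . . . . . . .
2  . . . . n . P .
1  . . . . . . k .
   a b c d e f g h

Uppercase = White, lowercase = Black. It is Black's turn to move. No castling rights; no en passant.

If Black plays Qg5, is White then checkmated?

yes

After Qg5: white king on h5; in check: yes, from the black queen on g5.
King squares — g4: attacked by Qg5; h4: attacked by Qg5; g5: attacked by Nh7; g6: attacked by Qg5; h6: attacked by Qg5.
White has no legal moves → checkmate.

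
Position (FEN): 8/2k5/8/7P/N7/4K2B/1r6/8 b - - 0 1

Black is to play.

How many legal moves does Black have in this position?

Black to move; king on c7.
In check: no.
Legal moves: Kd8, Kb8, Kb7, Kd6, Kc6, Rb8, Rb7, Rb6, Rb5, Rb4, Rb3+, Rh2, Rg2, Rf2, Re2+, Rd2, Rc2, Ra2, Rb1.
Count: 19.

19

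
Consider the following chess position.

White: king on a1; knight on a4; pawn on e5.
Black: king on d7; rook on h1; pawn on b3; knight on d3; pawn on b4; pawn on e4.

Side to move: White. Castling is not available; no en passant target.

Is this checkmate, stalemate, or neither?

White to move; white king on a1.
In check: yes, from the black rook on h1.
King squares — b1: attacked by Rh1; a2: attacked by Pb3; b2: attacked by Nd3.
Legal moves for White: none.
In check with no legal moves → checkmate.

checkmate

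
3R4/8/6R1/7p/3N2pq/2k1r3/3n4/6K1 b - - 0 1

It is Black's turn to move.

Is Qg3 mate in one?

After Qg3: white king on g1; in check: yes, from the black queen on g3.
White has 1 legal reply: Kh1.
In check but a legal move exists → not checkmate.

no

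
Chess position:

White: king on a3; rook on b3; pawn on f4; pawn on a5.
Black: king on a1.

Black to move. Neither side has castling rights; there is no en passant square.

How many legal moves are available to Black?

0

Black to move; king on a1.
In check: no.
Legal moves: none.
Count: 0.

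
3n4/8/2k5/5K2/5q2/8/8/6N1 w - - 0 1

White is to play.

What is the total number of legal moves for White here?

2

White to move; king on f5.
In check: yes, from the black queen on f4.
Legal moves: Kg6, Kxf4.
Count: 2.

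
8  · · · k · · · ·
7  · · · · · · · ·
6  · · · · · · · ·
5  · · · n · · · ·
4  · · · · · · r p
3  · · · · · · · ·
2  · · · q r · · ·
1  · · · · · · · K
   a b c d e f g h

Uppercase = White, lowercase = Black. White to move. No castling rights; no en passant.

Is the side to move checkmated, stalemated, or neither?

stalemate

White to move; white king on h1.
In check: no.
King squares — g1: attacked by Rg4; g2: attacked by Re2; h2: attacked by Re2.
Legal moves for White: none.
Not in check and no legal moves → stalemate.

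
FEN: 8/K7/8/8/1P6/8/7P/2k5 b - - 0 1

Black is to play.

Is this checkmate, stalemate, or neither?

Black to move; black king on c1.
In check: no.
Legal moves for Black: Kd2, Kc2, Kb2, Kd1, Kb1.
Black has 5 legal moves and is not in check → neither.

neither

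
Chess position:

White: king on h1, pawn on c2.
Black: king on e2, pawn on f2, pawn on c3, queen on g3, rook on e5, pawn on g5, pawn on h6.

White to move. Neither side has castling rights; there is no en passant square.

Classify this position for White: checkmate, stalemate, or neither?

White to move; white king on h1.
In check: no.
King squares — g1: attacked by Pf2; g2: attacked by Qg3; h2: attacked by Qg3.
Legal moves for White: none.
Not in check and no legal moves → stalemate.

stalemate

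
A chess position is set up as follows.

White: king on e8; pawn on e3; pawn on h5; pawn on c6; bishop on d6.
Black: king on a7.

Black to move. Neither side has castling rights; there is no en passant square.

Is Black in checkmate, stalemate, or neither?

Black to move; black king on a7.
In check: no.
Legal moves for Black: Ka8, Kb6, Ka6.
Black has 3 legal moves and is not in check → neither.

neither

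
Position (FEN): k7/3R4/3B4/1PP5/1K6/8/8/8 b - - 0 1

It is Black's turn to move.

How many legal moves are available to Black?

0

Black to move; king on a8.
In check: no.
Legal moves: none.
Count: 0.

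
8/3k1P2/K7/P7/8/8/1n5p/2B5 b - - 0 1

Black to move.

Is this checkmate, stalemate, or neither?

neither

Black to move; black king on d7.
In check: no.
Legal moves for Black: Kd8, Kc8, Ke7, Kc7, Ke6, Kd6, Kc6, Nc4, Na4, Nd3, Nd1, h1=Q, h1=R, h1=B, h1=N.
Black has 15 legal moves and is not in check → neither.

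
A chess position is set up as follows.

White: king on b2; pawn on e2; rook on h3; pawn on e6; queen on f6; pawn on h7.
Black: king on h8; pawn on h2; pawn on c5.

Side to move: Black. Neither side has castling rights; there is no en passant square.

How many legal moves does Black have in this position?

Black to move; king on h8.
In check: yes, from the white queen on f6.
Legal moves: none.
Count: 0.

0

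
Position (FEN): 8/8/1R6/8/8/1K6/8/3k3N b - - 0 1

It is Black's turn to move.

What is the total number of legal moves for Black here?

4

Black to move; king on d1.
In check: no.
Legal moves: Ke2, Kd2, Ke1, Kc1.
Count: 4.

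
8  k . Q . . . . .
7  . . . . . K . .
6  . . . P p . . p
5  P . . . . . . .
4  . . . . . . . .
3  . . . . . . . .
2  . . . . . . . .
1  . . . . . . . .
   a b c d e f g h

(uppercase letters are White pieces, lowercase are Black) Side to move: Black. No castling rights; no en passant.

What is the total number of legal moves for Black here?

Black to move; king on a8.
In check: yes, from the white queen on c8.
Legal moves: Ka7.
Count: 1.

1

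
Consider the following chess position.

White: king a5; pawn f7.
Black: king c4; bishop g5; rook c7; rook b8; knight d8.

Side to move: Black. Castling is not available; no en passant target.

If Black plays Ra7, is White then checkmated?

After Ra7: white king on a5; in check: yes, from the black rook on a7.
King squares — a4: attacked by Ra7; b4: attacked by Kc4; b5: attacked by Kc4; a6: attacked by Ra7; b6: attacked by Rb8.
White has no legal moves → checkmate.

yes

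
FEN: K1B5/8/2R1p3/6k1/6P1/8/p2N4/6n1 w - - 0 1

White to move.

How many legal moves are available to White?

23

White to move; king on a8.
In check: no.
Legal moves: Bd7, Bb7, Bxe6, Ba6, Kb8, Kb7, Ka7, Rc7, Rxe6, Rd6, Rb6, Ra6, Rc5+, Rc4, Rc3, Rc2, Rc1, Ne4+, Nc4, Nf3+, Nb3, Nf1, Nb1.
Count: 23.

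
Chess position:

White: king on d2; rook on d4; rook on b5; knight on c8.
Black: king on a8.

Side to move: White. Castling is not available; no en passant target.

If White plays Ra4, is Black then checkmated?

After Ra4: black king on a8; in check: yes, from the white rook on a4.
King squares — a7: attacked by Ra4; b7: attacked by Rb5; b8: attacked by Rb5.
Black has no legal moves → checkmate.

yes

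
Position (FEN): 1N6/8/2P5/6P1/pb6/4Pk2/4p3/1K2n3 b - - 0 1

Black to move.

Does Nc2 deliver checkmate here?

After Nc2: white king on b1; in check: no.
White is not in check, so this cannot be checkmate.

no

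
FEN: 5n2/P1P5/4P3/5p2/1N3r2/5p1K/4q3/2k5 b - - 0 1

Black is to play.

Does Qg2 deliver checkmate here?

After Qg2: white king on h3; in check: yes, from the black queen on g2.
King squares — g2: attacked by Pf3; h2: attacked by Qg2; g3: attacked by Qg2; g4: attacked by Qg2; h4: attacked by Rf4.
White has no legal moves → checkmate.

yes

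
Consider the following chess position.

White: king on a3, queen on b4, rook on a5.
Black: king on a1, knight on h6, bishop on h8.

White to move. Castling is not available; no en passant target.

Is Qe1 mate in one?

yes

After Qe1: black king on a1; in check: yes, from the white queen on e1.
King squares — b1: attacked by Qe1; a2: attacked by Ka3; b2: attacked by Ka3.
Black has no legal moves → checkmate.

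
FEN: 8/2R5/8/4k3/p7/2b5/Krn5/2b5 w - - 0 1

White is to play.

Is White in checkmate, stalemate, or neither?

checkmate

White to move; white king on a2.
In check: yes, from the black rook on b2.
King squares — a1: attacked by Nc2; b1: attacked by Rb2; b2: attacked by Bc1; a3: attacked by Nc2; b3: attacked by Rb2.
Legal moves for White: none.
In check with no legal moves → checkmate.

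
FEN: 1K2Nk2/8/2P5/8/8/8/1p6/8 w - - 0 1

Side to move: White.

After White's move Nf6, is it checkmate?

After Nf6: black king on f8; in check: no.
Black is not in check, so this cannot be checkmate.

no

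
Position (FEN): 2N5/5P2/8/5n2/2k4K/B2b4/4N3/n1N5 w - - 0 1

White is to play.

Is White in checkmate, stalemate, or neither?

neither

White to move; white king on h4.
In check: yes, from the black knight on f5.
King squares — g3: attacked by Nf5; h3: available; g4: available; g5: available; h5: available.
Legal moves for White: Kh5, Kg5, Kg4, Kh3.
White is in check but has 4 legal moves → neither.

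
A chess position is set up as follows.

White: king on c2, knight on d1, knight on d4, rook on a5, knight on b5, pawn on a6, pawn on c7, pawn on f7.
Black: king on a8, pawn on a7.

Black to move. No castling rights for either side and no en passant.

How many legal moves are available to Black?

Black to move; king on a8.
In check: no.
Legal moves: none.
Count: 0.

0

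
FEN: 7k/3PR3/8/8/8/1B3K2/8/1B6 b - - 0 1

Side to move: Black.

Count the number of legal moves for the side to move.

0

Black to move; king on h8.
In check: no.
Legal moves: none.
Count: 0.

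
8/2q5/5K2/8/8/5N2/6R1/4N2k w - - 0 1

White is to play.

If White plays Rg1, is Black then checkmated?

yes

After Rg1: black king on h1; in check: yes, from the white rook on g1.
King squares — g1: attacked by Nf3; g2: attacked by Ne1; h2: attacked by Nf3.
Black has no legal moves → checkmate.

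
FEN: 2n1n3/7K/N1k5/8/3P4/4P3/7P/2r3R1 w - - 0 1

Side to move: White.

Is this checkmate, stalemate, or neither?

neither

White to move; white king on h7.
In check: no.
Legal moves for White include: Kh8, Kg8, Kh6, Kg6, Nb8+, Nc7, Nc5, Nb4+, Rg8, Rg7, Rg6+, Rg5, Rg4, Rg3, Rg2, Rh1, Rf1, Re1, ... (list truncated; more exist).
White has legal moves and is not in check → neither.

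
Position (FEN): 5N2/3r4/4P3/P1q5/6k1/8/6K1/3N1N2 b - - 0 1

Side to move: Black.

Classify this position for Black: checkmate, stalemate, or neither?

Black to move; black king on g4.
In check: no.
Legal moves for Black include: Rd8, Rh7, Rg7, Rf7, Re7, Rc7, Rb7, Ra7, Rd6, Rd5, Rd4, Rd3, Rd2+, Rxd1, Qxf8, Qc8, Qe7, Qc7, ... (list truncated; more exist).
Black has legal moves and is not in check → neither.

neither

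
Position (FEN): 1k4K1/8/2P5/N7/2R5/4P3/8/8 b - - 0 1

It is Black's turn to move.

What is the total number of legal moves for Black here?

4

Black to move; king on b8.
In check: no.
Legal moves: Kc8, Ka8, Kc7, Ka7.
Count: 4.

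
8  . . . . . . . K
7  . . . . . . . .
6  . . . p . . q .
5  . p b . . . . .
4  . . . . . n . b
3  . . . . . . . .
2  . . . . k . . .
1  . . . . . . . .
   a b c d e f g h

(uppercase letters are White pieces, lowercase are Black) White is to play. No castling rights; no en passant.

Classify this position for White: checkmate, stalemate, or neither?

stalemate

White to move; white king on h8.
In check: no.
King squares — g7: attacked by Qg6; h7: attacked by Qg6; g8: attacked by Qg6.
Legal moves for White: none.
Not in check and no legal moves → stalemate.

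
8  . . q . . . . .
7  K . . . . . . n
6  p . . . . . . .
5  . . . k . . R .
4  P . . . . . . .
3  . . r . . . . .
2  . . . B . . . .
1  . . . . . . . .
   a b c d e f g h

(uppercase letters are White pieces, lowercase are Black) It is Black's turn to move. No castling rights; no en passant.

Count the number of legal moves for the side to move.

8

Black to move; king on d5.
In check: yes, from the white rook on g5.
Legal moves: Ke6, Kd6, Kc6, Ke4, Kd4, Kc4, Qf5, Nxg5.
Count: 8.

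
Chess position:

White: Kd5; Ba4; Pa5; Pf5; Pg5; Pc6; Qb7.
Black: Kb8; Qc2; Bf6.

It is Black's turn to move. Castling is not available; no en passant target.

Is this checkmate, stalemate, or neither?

checkmate

Black to move; black king on b8.
In check: yes, from the white queen on b7.
King squares — a7: attacked by Qb7; b7: attacked by Pc6; c7: attacked by Qb7; a8: attacked by Qb7; c8: attacked by Qb7.
Legal moves for Black: none.
In check with no legal moves → checkmate.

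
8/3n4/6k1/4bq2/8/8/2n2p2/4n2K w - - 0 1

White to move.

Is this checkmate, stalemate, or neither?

stalemate

White to move; white king on h1.
In check: no.
King squares — g1: attacked by Pf2; g2: attacked by Ne1; h2: attacked by Be5.
Legal moves for White: none.
Not in check and no legal moves → stalemate.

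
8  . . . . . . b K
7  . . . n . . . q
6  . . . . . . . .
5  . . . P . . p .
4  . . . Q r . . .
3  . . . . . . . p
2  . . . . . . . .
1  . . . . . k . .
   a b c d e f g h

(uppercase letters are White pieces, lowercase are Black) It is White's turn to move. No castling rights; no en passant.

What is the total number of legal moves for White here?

0

White to move; king on h8.
In check: yes, from the black queen on h7.
Legal moves: none.
Count: 0.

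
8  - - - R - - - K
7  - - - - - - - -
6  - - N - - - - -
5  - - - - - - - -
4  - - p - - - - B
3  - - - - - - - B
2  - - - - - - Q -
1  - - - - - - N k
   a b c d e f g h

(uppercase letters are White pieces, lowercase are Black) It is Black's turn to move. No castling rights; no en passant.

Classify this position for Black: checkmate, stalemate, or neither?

checkmate

Black to move; black king on h1.
In check: yes, from the white queen on g2.
King squares — g1: attacked by Qg2; g2: attacked by Bh3; h2: attacked by Qg2.
Legal moves for Black: none.
In check with no legal moves → checkmate.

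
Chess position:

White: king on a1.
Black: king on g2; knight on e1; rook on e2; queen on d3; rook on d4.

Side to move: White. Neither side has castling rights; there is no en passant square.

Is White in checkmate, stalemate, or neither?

White to move; white king on a1.
In check: no.
King squares — b1: attacked by Qd3; a2: attacked by Re2; b2: attacked by Re2.
Legal moves for White: none.
Not in check and no legal moves → stalemate.

stalemate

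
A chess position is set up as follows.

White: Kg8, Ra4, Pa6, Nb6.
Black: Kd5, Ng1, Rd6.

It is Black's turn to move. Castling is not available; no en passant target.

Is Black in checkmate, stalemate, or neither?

neither

Black to move; black king on d5.
In check: yes, from the white knight on b6.
Legal moves for Black: Ke6, Kc6, Ke5, Kc5, Rxb6.
Black is in check but has 5 legal moves → neither.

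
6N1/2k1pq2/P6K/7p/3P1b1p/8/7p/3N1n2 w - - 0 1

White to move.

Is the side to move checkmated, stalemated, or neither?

White to move; white king on h6.
In check: yes, from the black bishop on f4.
King squares — g5: attacked by Bf4; h5: attacked by Qf7; g6: attacked by Qf7; g7: attacked by Qf7; h7: attacked by Qf7.
Legal moves for White: none.
In check with no legal moves → checkmate.

checkmate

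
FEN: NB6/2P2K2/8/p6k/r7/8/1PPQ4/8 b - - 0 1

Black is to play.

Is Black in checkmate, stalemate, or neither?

Black to move; black king on h5.
In check: no.
Legal moves for Black: Kh4, Kg4, Rh4, Rg4, Rf4+, Re4, Rd4, Rc4, Rb4, Ra3, Ra2, Ra1.
Black has 12 legal moves and is not in check → neither.

neither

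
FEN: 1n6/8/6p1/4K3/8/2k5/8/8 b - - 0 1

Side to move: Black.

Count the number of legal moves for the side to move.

Black to move; king on c3.
In check: no.
Legal moves: Nd7+, Nc6+, Na6, Kc4, Kb4, Kd3, Kb3, Kd2, Kc2, Kb2, g5.
Count: 11.

11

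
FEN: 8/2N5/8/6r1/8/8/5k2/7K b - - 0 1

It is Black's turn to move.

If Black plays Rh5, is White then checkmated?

After Rh5: white king on h1; in check: yes, from the black rook on h5.
King squares — g1: attacked by Kf2; g2: attacked by Kf2; h2: attacked by Rh5.
White has no legal moves → checkmate.

yes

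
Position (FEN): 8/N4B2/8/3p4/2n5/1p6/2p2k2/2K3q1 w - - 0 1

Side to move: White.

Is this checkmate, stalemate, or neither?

checkmate

White to move; white king on c1.
In check: yes, from the black queen on g1.
King squares — b1: attacked by Qg1; d1: attacked by Qg1; b2: attacked by Nc4; c2: attacked by Pb3; d2: attacked by Nc4.
Legal moves for White: none.
In check with no legal moves → checkmate.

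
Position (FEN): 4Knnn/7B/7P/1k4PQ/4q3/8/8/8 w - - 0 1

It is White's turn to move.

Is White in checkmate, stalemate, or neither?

White to move; white king on e8.
In check: yes, from the black queen on e4.
Legal moves for White: Kxf8, Kd8, Bxe4.
White is in check but has 3 legal moves → neither.

neither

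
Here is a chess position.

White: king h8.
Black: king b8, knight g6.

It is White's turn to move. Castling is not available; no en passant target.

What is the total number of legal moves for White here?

White to move; king on h8.
In check: yes, from the black knight on g6.
Legal moves: Kg8, Kh7, Kg7.
Count: 3.

3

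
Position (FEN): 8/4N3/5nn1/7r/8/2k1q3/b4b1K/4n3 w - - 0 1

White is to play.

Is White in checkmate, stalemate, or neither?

White to move; white king on h2.
In check: yes, from the black rook on h5.
King squares — g1: attacked by Bf2; h1: attacked by Rh5; g2: attacked by Ne1; g3: attacked by Bf2; h3: attacked by Qe3.
Legal moves for White: none.
In check with no legal moves → checkmate.

checkmate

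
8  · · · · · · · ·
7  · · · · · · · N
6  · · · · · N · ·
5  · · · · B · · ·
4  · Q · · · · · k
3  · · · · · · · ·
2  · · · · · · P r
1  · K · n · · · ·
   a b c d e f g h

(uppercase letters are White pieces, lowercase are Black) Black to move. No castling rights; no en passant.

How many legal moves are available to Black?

0

Black to move; king on h4.
In check: yes, from the white queen on b4.
Legal moves: none.
Count: 0.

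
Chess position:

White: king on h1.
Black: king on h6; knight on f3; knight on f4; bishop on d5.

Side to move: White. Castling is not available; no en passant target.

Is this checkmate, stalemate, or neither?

White to move; white king on h1.
In check: no.
King squares — g1: attacked by Nf3; g2: attacked by Nf4; h2: attacked by Nf3.
Legal moves for White: none.
Not in check and no legal moves → stalemate.

stalemate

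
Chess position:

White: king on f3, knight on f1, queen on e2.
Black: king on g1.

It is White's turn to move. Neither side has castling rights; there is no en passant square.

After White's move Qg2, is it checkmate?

yes

After Qg2: black king on g1; in check: yes, from the white queen on g2.
King squares — f1: attacked by Qg2; h1: attacked by Qg2; f2: attacked by Qg2; g2: attacked by Kf3; h2: attacked by Nf1.
Black has no legal moves → checkmate.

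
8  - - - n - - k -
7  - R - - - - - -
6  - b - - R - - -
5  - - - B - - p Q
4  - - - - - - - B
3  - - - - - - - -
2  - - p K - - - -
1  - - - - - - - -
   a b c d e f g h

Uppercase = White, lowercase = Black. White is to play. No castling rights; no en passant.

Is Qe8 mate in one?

yes

After Qe8: black king on g8; in check: yes, from the white queen on e8.
King squares — f7: attacked by Rb7; g7: attacked by Rb7; h7: attacked by Rb7; f8: attacked by Qe8; h8: attacked by Qe8.
Black has no legal moves → checkmate.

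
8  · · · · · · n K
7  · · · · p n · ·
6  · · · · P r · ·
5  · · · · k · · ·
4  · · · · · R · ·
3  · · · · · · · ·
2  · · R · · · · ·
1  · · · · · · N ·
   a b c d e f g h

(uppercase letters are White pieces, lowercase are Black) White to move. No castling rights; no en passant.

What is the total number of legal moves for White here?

White to move; king on h8.
In check: yes, from the black knight on f7.
Legal moves: Kxg8, Kh7, Kg7, exf7.
Count: 4.

4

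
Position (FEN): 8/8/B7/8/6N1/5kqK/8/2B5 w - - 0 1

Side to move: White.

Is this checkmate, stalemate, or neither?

checkmate

White to move; white king on h3.
In check: yes, from the black queen on g3.
King squares — g2: attacked by Kf3; h2: attacked by Qg3; g3: attacked by Kf3; g4: own knight; h4: attacked by Qg3.
Legal moves for White: none.
In check with no legal moves → checkmate.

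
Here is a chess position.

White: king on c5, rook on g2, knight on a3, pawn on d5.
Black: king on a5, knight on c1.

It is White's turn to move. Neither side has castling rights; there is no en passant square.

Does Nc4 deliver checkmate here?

no

After Nc4: black king on a5; in check: yes, from the white knight on c4.
Black has 2 legal replies: Ka6, Ka4.
In check but a legal move exists → not checkmate.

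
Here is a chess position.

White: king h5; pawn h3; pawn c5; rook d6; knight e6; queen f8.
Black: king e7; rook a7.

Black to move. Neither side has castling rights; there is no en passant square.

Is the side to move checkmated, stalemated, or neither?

checkmate

Black to move; black king on e7.
In check: yes, from the white queen on f8.
King squares — d6: attacked by Pc5; e6: attacked by Rd6; f6: attacked by Qf8; d7: attacked by Rd6; f7: attacked by Qf8; d8: attacked by Rd6; e8: attacked by Qf8; f8: attacked by Ne6.
Legal moves for Black: none.
In check with no legal moves → checkmate.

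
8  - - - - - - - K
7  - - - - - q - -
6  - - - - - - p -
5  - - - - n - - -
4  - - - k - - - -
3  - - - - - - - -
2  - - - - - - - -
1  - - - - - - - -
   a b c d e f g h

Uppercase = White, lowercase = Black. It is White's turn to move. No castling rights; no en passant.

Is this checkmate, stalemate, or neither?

stalemate

White to move; white king on h8.
In check: no.
King squares — g7: attacked by Qf7; h7: attacked by Qf7; g8: attacked by Qf7.
Legal moves for White: none.
Not in check and no legal moves → stalemate.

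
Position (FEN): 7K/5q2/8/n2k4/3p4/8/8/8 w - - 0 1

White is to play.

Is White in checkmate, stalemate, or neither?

White to move; white king on h8.
In check: no.
King squares — g7: attacked by Qf7; h7: attacked by Qf7; g8: attacked by Qf7.
Legal moves for White: none.
Not in check and no legal moves → stalemate.

stalemate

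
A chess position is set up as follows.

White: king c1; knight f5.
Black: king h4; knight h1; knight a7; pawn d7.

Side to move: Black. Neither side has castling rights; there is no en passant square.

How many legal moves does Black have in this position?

Black to move; king on h4.
In check: yes, from the white knight on f5.
Legal moves: Kh5, Kg5, Kg4, Kh3.
Count: 4.

4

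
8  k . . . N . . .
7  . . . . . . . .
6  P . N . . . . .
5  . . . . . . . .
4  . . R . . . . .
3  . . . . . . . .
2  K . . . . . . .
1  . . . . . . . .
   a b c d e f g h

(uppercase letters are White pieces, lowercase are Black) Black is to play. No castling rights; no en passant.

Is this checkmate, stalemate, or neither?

stalemate

Black to move; black king on a8.
In check: no.
King squares — a7: attacked by Nc6; b7: attacked by Pa6; b8: attacked by Nc6.
Legal moves for Black: none.
Not in check and no legal moves → stalemate.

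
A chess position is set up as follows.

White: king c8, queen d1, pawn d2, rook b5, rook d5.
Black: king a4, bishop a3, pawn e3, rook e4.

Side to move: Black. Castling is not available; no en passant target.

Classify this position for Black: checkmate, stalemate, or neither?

checkmate

Black to move; black king on a4.
In check: yes, from the white queen on d1.
King squares — a3: own bishop; b3: attacked by Qd1; b4: attacked by Rb5; a5: attacked by Rb5; b5: attacked by Rd5.
Legal moves for Black: none.
In check with no legal moves → checkmate.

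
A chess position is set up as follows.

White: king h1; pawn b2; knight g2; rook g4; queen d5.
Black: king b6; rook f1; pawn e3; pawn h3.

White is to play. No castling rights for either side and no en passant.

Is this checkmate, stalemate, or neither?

White to move; white king on h1.
In check: yes, from the black rook on f1.
Legal moves for White: Kh2.
White is in check but has 1 legal move → neither.

neither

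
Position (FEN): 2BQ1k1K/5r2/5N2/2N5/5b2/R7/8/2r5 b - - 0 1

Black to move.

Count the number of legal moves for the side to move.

0

Black to move; king on f8.
In check: yes, from the white queen on d8.
Legal moves: none.
Count: 0.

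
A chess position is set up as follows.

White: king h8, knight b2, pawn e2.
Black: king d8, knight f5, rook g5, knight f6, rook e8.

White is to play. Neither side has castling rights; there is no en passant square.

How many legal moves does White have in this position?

0

White to move; king on h8.
In check: yes, from the black rook on e8.
Legal moves: none.
Count: 0.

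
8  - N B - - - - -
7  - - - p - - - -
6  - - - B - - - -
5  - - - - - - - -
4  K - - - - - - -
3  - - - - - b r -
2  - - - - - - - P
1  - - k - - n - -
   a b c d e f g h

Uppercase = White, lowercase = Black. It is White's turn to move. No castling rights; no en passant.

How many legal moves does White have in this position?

23

White to move; king on a4.
In check: no.
Legal moves: Bxd7, Bb7, Ba6, Nxd7, Nc6, Na6, Bf8, Be7, Bc7, Be5, Bc5, Bf4+, Bb4, Bxg3, Ba3+, Kb5, Ka5, Kb4, Kb3, Ka3, hxg3, h3, h4.
Count: 23.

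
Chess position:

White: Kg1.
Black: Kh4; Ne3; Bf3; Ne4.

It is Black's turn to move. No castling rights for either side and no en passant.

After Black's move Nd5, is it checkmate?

no

After Nd5: white king on g1; in check: no.
White is not in check, so this cannot be checkmate.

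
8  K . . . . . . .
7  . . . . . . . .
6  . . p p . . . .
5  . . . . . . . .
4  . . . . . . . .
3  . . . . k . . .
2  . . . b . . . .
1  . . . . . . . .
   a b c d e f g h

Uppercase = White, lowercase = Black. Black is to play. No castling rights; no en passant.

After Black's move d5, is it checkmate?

After d5: white king on a8; in check: no.
White is not in check, so this cannot be checkmate.

no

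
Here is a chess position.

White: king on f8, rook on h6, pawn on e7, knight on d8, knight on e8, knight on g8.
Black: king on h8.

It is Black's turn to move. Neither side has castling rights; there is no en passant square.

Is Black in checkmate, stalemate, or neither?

Black to move; black king on h8.
In check: yes, from the white rook on h6.
King squares — g7: attacked by Ne8; h7: attacked by Rh6; g8: attacked by Kf8.
Legal moves for Black: none.
In check with no legal moves → checkmate.

checkmate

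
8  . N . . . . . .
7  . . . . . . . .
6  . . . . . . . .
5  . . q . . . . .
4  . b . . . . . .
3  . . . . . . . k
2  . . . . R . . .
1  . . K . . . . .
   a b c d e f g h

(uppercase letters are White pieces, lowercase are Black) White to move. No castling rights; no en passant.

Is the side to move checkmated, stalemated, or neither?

neither

White to move; white king on c1.
In check: yes, from the black queen on c5.
King squares — b1: available; d1: available; b2: available; c2: attacked by Qc5; d2: attacked by Bb4.
Legal moves for White: Kb2, Kd1, Kb1, Rc2.
White is in check but has 4 legal moves → neither.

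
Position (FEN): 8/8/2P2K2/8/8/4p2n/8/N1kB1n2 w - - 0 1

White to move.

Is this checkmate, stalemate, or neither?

neither

White to move; white king on f6.
In check: no.
Legal moves for White: Kg7, Kf7, Ke7, Kg6, Ke6, Kf5, Ke5, Bh5, Bg4, Ba4, Bf3, Bb3, Be2, Bc2, Nb3+, Nc2, c7.
White has 17 legal moves and is not in check → neither.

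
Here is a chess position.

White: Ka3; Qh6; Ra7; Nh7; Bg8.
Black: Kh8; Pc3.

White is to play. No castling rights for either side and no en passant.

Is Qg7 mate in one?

yes

After Qg7: black king on h8; in check: yes, from the white queen on g7.
King squares — g7: attacked by Ra7; h7: attacked by Qg7; g8: attacked by Qg7.
Black has no legal moves → checkmate.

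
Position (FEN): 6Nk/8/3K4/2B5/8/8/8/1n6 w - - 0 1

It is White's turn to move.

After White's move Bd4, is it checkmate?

no

After Bd4: black king on h8; in check: yes, from the white bishop on d4.
Black has 2 legal replies: Kxg8, Kh7.
In check but a legal move exists → not checkmate.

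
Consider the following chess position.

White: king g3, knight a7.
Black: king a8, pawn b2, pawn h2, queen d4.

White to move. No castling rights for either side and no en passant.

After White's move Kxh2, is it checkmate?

After Kxh2: black king on a8; in check: no.
Black is not in check, so this cannot be checkmate.

no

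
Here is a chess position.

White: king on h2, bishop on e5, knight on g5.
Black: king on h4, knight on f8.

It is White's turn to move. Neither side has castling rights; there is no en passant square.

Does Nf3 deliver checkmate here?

After Nf3: black king on h4; in check: yes, from the white knight on f3.
Black has 2 legal replies: Kh5, Kg4.
In check but a legal move exists → not checkmate.

no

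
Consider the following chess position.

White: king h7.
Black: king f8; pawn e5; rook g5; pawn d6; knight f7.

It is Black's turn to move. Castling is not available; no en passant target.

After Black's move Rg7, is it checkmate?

After Rg7: white king on h7; in check: yes, from the black rook on g7.
King squares — g6: attacked by Rg7; h6: attacked by Nf7; g7: attacked by Kf8; g8: attacked by Rg7; h8: attacked by Nf7.
White has no legal moves → checkmate.

yes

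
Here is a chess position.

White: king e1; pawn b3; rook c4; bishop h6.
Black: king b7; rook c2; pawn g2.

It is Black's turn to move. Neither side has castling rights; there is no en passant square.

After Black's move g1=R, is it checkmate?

yes

After g1=R: white king on e1; in check: yes, from the black rook on g1.
King squares — d1: attacked by Rg1; f1: attacked by Rg1; d2: attacked by Rc2; e2: attacked by Rc2; f2: attacked by Rc2.
White has no legal moves → checkmate.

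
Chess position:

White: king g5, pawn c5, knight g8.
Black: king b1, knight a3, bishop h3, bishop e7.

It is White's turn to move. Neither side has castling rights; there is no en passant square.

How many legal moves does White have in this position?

6

White to move; king on g5.
In check: yes, from the black bishop on e7.
Legal moves: Kh6, Kg6, Kh5, Kf4, Nxe7, Nf6.
Count: 6.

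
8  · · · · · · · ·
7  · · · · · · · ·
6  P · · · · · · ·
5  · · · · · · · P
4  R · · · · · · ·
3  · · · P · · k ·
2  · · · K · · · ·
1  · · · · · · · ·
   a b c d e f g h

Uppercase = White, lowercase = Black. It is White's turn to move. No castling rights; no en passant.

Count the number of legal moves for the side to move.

21

White to move; king on d2.
In check: no.
Legal moves: Ra5, Rh4, Rg4+, Rf4, Re4, Rd4, Rc4, Rb4, Ra3, Ra2, Ra1, Ke3, Kc3, Ke2, Kc2, Ke1, Kd1, Kc1, a7, h6, d4.
Count: 21.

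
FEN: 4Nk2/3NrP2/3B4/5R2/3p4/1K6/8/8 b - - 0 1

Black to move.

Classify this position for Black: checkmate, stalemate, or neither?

checkmate

Black to move; black king on f8.
In check: yes, from the white knight on d7.
King squares — e7: own rook; f7: attacked by Rf5; g7: attacked by Ne8; e8: attacked by Pf7; g8: attacked by Pf7.
Legal moves for Black: none.
In check with no legal moves → checkmate.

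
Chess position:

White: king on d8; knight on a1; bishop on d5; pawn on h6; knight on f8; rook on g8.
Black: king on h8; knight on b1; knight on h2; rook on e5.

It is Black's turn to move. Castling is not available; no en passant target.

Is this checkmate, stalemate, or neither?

checkmate

Black to move; black king on h8.
In check: yes, from the white rook on g8.
King squares — g7: attacked by Ph6; h7: attacked by Nf8; g8: attacked by Bd5.
Legal moves for Black: none.
In check with no legal moves → checkmate.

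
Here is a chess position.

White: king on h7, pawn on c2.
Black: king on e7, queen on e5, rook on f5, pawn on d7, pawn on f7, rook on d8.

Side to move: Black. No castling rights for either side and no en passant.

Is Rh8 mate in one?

After Rh8: white king on h7; in check: yes, from the black rook on h8.
King squares — g6: attacked by Pf7; h6: attacked by Rh8; g7: attacked by Qe5; g8: attacked by Rh8; h8: attacked by Qe5.
White has no legal moves → checkmate.

yes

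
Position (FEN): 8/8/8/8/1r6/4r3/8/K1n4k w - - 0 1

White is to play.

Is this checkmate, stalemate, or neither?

stalemate

White to move; white king on a1.
In check: no.
King squares — b1: attacked by Rb4; a2: attacked by Nc1; b2: attacked by Rb4.
Legal moves for White: none.
Not in check and no legal moves → stalemate.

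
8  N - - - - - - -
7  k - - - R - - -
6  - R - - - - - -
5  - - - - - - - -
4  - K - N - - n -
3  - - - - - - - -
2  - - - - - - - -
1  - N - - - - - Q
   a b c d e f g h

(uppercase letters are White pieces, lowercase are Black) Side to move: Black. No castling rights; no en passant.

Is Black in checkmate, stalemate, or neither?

checkmate

Black to move; black king on a7.
In check: yes, from the white rook on e7.
King squares — a6: attacked by Rb6; b6: attacked by Na8; b7: attacked by Qh1; a8: attacked by Qh1; b8: attacked by Rb6.
Legal moves for Black: none.
In check with no legal moves → checkmate.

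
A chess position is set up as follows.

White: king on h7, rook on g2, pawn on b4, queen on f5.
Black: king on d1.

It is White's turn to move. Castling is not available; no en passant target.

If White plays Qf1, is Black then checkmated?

yes

After Qf1: black king on d1; in check: yes, from the white queen on f1.
King squares — c1: attacked by Qf1; e1: attacked by Qf1; c2: attacked by Rg2; d2: attacked by Rg2; e2: attacked by Qf1.
Black has no legal moves → checkmate.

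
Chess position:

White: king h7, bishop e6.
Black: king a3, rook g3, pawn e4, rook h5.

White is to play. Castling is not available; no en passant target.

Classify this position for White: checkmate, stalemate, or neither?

White to move; white king on h7.
In check: yes, from the black rook on h5.
King squares — g6: attacked by Rg3; h6: attacked by Rh5; g7: attacked by Rg3; g8: attacked by Rg3; h8: attacked by Rh5.
Legal moves for White: none.
In check with no legal moves → checkmate.

checkmate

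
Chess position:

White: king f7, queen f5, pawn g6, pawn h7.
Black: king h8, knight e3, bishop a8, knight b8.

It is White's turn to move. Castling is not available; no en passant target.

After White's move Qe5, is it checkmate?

After Qe5: black king on h8; in check: yes, from the white queen on e5.
King squares — g7: attacked by Qe5; h7: attacked by Pg6; g8: attacked by Kf7.
Black has no legal moves → checkmate.

yes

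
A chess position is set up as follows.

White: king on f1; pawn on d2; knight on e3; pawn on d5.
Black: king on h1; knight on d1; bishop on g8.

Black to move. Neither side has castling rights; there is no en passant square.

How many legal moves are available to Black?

9

Black to move; king on h1.
In check: no.
Legal moves: Bh7, Bf7, Be6, Bxd5, Kh2, Nxe3+, Nc3, Nf2, Nb2.
Count: 9.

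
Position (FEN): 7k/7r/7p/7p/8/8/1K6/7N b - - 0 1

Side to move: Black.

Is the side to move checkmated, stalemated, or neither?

neither

Black to move; black king on h8.
In check: no.
Legal moves for Black: Kg8, Kg7, Rg7, Rf7, Re7, Rd7, Rc7, Rb7+, Ra7, h4.
Black has 10 legal moves and is not in check → neither.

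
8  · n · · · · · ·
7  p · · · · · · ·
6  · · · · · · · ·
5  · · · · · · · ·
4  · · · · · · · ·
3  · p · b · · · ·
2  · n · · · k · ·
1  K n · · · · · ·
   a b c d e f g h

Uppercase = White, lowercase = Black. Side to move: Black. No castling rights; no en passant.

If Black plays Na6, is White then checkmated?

no

After Na6: white king on a1; in check: no.
White is not in check, so this cannot be checkmate.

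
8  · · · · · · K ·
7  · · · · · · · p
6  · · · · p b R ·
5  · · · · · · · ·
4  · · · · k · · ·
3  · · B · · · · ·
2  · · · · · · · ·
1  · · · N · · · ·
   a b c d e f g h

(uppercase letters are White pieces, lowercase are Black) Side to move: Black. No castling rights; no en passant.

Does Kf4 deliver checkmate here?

no

After Kf4: white king on g8; in check: no.
White is not in check, so this cannot be checkmate.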